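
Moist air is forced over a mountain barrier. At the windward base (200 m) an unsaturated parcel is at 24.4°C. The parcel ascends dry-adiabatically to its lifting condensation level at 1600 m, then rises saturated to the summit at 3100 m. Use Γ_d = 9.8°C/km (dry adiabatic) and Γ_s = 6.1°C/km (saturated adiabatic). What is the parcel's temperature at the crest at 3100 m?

1.53°C

From 200 m to 1600 m (dry): cools by 9.8 × 1.4 = 13.72°C, giving 10.68°C.
From 1600 m to 3100 m (saturated): cools by 6.1 × 1.5 = 9.15°C, giving 1.53°C.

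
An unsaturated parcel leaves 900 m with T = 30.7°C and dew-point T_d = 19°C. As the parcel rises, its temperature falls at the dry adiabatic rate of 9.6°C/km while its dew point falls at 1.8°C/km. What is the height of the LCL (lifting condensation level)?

T and T_d converge at 9.6 − 1.8 = 7.8°C per km
Height above start = (30.7 − 19) / 7.8 = 1.5 km
LCL altitude = 900 m + 1500 m = 2400 m

2400 m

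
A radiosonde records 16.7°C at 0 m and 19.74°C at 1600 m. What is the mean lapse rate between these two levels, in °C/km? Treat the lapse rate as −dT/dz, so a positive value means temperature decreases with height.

-1.9°C/km

Γ = −ΔT/Δz = (16.7 − 19.74) / (1600 − 0) m
  = -3.04°C / 1.6 km = -1.9°C/km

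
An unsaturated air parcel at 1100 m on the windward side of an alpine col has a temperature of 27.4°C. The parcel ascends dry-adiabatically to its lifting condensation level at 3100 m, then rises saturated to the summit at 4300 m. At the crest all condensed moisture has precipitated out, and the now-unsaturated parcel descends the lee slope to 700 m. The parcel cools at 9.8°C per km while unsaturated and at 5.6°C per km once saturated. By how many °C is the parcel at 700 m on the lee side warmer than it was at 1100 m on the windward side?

+8.96°C

Dry to 3100 m: -9.8 × 2 km = -19.6°C, so T = 7.8°C.
Saturated to 4300 m: -5.6 × 1.2 km = -6.72°C, so T = 1.08°C.
Dry descent to 700 m: +9.8 × 3.6 km = +35.28°C, so T = 36.36°C.
Net change vs windward start: 36.36 − 27.4 = +8.96°C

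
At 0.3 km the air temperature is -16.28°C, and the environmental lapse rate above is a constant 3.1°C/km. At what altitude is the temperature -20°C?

1.5 km

Height above start = (-16.28 − (-20)) / 3.1 = 1.2 km
Altitude = 300 m + 1200 m = 1500 m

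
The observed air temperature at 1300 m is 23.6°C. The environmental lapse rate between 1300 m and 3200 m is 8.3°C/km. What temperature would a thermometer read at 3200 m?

From 1300 m to 3200 m (environmental): cools by 8.3 × 1.9 = 15.77°C, giving 7.83°C.

7.83°C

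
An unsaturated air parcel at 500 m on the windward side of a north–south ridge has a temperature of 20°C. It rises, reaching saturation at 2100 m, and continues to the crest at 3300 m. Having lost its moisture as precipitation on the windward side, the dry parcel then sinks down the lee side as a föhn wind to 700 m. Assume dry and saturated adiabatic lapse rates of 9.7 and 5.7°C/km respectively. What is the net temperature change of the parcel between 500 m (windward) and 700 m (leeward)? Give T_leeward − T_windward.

Dry to 2100 m: -9.7 × 1.6 km = -15.52°C, so T = 4.48°C.
Saturated to 3300 m: -5.7 × 1.2 km = -6.84°C, so T = -2.36°C.
Dry descent to 700 m: +9.7 × 2.6 km = +25.22°C, so T = 22.86°C.
Net change vs windward start: 22.86 − 20 = +2.86°C

+2.86°C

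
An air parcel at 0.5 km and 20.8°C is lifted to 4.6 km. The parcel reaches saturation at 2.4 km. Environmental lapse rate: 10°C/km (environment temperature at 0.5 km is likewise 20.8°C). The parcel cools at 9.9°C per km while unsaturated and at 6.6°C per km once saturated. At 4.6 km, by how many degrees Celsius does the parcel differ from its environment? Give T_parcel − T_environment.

Parcel:
  500–2400 m, dry: Δz = 1.9 km ⇒ ΔT = -18.81°C; T = 1.99°C
  2400–4600 m, saturated: Δz = 2.2 km ⇒ ΔT = -14.52°C; T = -12.53°C
Environment:
  500–4600 m, environment: Δz = 4.1 km ⇒ ΔT = -41°C; T = -20.2°C
T_parcel − T_env = -12.53 − (-20.2) = +7.67°C

+7.67°C (parcel warmer than environment)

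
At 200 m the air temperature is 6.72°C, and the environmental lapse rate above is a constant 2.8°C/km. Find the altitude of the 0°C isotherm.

2600 m

Height above start = (6.72 − 0) / 2.8 = 2.4 km
Altitude = 200 m + 2400 m = 2600 m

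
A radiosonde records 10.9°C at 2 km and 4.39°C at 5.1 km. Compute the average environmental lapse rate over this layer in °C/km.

2.1°C/km

Γ = −ΔT/Δz = (10.9 − 4.39) / (5100 − 2000) m
  = 6.51°C / 3.1 km = 2.1°C/km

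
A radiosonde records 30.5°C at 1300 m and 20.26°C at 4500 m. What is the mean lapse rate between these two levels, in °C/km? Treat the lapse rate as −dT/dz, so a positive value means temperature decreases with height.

3.2°C/km

Γ = −ΔT/Δz = (30.5 − 20.26) / (4500 − 1300) m
  = 10.24°C / 3.2 km = 3.2°C/km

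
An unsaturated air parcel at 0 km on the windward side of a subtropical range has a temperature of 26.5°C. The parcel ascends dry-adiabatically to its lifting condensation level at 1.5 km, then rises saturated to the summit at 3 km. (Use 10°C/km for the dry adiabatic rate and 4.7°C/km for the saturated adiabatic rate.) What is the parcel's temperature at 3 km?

Dry to 1500 m: -10 × 1.5 km = -15°C, so T = 11.5°C.
Saturated to 3000 m: -4.7 × 1.5 km = -7.05°C, so T = 4.45°C.

4.45°C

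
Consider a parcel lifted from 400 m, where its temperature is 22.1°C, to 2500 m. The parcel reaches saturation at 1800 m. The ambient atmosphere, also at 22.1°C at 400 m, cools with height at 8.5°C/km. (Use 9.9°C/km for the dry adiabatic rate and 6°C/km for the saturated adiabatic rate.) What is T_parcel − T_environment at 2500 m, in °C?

-0.21°C (parcel cooler than environment)

Parcel:
  400–1800 m, dry: Δz = 1.4 km ⇒ ΔT = -13.86°C; T = 8.24°C
  1800–2500 m, saturated: Δz = 0.7 km ⇒ ΔT = -4.2°C; T = 4.04°C
Environment:
  400–2500 m, environment: Δz = 2.1 km ⇒ ΔT = -17.85°C; T = 4.25°C
T_parcel − T_env = 4.04 − 4.25 = -0.21°C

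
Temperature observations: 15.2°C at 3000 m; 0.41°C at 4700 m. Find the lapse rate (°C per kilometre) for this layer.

Γ = −ΔT/Δz = (15.2 − 0.41) / (4700 − 3000) m
  = 14.79°C / 1.7 km = 8.7°C/km

8.7°C/km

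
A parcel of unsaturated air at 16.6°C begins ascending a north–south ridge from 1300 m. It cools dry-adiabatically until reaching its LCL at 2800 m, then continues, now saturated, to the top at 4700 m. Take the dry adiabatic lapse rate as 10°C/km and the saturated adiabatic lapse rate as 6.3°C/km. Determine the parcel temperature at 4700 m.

1300–2800 m, dry: Δz = 1.5 km ⇒ ΔT = -15°C; T = 1.6°C
2800–4700 m, saturated: Δz = 1.9 km ⇒ ΔT = -11.97°C; T = -10.37°C

-10.37°C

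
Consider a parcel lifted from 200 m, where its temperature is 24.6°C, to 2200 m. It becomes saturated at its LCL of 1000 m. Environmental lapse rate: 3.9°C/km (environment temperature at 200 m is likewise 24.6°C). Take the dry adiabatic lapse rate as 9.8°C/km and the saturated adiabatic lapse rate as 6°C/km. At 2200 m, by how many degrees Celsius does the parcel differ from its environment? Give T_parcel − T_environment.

-7.24°C (parcel cooler than environment)

Parcel:
  200 → 1000 m (dry, 9.8°C/km): ΔT = -9.8 × 0.8 = -7.84°C → T = 16.76°C
  1000 → 2200 m (saturated, 6°C/km): ΔT = -6 × 1.2 = -7.2°C → T = 9.56°C
Environment:
  200 → 2200 m (environment, 3.9°C/km): ΔT = -3.9 × 2 = -7.8°C → T = 16.8°C
T_parcel − T_env = 9.56 − 16.8 = -7.24°C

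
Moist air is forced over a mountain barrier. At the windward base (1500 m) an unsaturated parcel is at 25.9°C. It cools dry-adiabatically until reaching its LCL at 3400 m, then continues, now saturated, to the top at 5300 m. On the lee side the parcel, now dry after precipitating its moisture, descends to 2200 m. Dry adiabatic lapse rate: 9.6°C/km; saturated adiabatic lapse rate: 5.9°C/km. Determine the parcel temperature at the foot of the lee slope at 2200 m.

26.21°C

1500–3400 m, dry: Δz = 1.9 km ⇒ ΔT = -18.24°C; T = 7.66°C
3400–5300 m, saturated: Δz = 1.9 km ⇒ ΔT = -11.21°C; T = -3.55°C
5300–2200 m, dry descent: Δz = 3.1 km ⇒ ΔT = +29.76°C; T = 26.21°C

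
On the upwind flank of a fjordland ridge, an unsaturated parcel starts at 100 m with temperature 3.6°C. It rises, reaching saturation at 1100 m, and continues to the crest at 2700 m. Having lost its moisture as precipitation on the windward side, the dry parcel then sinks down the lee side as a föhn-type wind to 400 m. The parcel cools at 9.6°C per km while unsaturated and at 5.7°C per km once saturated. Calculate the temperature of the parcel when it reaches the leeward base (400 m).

100 → 1100 m (dry, 9.6°C/km): ΔT = -9.6 × 1 = -9.6°C → T = -6°C
1100 → 2700 m (saturated, 5.7°C/km): ΔT = -5.7 × 1.6 = -9.12°C → T = -15.12°C
2700 → 400 m (dry descent, 9.6°C/km): ΔT = +9.6 × 2.3 = +22.08°C → T = 6.96°C

6.96°C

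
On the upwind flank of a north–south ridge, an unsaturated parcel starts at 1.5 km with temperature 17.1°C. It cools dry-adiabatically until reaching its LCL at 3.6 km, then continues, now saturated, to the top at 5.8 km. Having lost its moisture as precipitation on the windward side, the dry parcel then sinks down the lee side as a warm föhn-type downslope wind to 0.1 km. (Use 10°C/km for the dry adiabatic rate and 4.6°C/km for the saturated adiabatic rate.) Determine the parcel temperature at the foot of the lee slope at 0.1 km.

Dry to 3600 m: -10 × 2.1 km = -21°C, so T = -3.9°C.
Saturated to 5800 m: -4.6 × 2.2 km = -10.12°C, so T = -14.02°C.
Dry descent to 100 m: +10 × 5.7 km = +57°C, so T = 42.98°C.

42.98°C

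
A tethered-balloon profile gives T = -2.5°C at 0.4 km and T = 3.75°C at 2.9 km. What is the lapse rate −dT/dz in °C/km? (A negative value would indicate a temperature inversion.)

Γ = −ΔT/Δz = (-2.5 − 3.75) / (2900 − 400) m
  = -6.25°C / 2.5 km = -2.5°C/km

-2.5°C/km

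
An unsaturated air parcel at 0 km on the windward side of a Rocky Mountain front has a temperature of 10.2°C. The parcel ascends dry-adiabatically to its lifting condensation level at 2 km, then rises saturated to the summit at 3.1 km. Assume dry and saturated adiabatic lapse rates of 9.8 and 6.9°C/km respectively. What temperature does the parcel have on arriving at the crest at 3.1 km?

0–2000 m, dry: Δz = 2 km ⇒ ΔT = -19.6°C; T = -9.4°C
2000–3100 m, saturated: Δz = 1.1 km ⇒ ΔT = -7.59°C; T = -16.99°C

-16.99°C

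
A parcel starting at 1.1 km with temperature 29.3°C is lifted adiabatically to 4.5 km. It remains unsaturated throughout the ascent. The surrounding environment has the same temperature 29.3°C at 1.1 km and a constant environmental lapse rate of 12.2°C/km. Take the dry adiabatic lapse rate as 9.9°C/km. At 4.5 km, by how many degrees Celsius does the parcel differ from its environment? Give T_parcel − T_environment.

Parcel:
  1100 → 4500 m (dry, 9.9°C/km): ΔT = -9.9 × 3.4 = -33.66°C → T = -4.36°C
Environment:
  1100 → 4500 m (environment, 12.2°C/km): ΔT = -12.2 × 3.4 = -41.48°C → T = -12.18°C
T_parcel − T_env = -4.36 − (-12.18) = +7.82°C

+7.82°C (parcel warmer than environment)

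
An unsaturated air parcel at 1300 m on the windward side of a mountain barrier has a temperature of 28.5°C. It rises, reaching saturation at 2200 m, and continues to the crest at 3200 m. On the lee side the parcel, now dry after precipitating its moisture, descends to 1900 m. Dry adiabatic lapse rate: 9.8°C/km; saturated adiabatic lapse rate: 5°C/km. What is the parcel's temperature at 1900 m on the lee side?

27.42°C

1300 → 2200 m (dry, 9.8°C/km): ΔT = -9.8 × 0.9 = -8.82°C → T = 19.68°C
2200 → 3200 m (saturated, 5°C/km): ΔT = -5 × 1 = -5°C → T = 14.68°C
3200 → 1900 m (dry descent, 9.8°C/km): ΔT = +9.8 × 1.3 = +12.74°C → T = 27.42°C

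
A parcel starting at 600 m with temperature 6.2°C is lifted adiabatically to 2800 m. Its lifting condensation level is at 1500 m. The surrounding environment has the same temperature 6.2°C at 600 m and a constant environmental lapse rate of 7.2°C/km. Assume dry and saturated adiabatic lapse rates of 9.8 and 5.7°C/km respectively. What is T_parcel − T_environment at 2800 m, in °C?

-0.39°C (parcel cooler than environment)

Parcel:
  From 600 m to 1500 m (dry): cools by 9.8 × 0.9 = 8.82°C, giving -2.62°C.
  From 1500 m to 2800 m (saturated): cools by 5.7 × 1.3 = 7.41°C, giving -10.03°C.
Environment:
  From 600 m to 2800 m (environment): cools by 7.2 × 2.2 = 15.84°C, giving -9.64°C.
T_parcel − T_env = -10.03 − (-9.64) = -0.39°C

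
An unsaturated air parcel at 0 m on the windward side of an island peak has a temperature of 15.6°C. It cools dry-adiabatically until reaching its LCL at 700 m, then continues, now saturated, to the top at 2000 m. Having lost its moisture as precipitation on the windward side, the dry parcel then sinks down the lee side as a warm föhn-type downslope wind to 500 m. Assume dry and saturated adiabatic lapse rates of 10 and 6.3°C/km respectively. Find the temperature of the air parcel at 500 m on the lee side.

15.41°C

Dry to 700 m: -10 × 0.7 km = -7°C, so T = 8.6°C.
Saturated to 2000 m: -6.3 × 1.3 km = -8.19°C, so T = 0.41°C.
Dry descent to 500 m: +10 × 1.5 km = +15°C, so T = 15.41°C.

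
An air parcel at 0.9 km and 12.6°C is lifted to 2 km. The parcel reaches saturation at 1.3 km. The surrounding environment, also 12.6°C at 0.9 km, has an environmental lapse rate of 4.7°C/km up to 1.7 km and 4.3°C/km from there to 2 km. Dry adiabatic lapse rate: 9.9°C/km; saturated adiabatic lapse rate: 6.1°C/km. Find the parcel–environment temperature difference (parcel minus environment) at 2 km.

Parcel:
  Dry to 1300 m: -9.9 × 0.4 km = -3.96°C, so T = 8.64°C.
  Saturated to 2000 m: -6.1 × 0.7 km = -4.27°C, so T = 4.37°C.
Environment:
  Environment, lower layer to 1700 m: -4.7 × 0.8 km = -3.76°C, so T = 8.84°C.
  Environment, upper layer to 2000 m: -4.3 × 0.3 km = -1.29°C, so T = 7.55°C.
T_parcel − T_env = 4.37 − 7.55 = -3.18°C

-3.18°C (parcel cooler than environment)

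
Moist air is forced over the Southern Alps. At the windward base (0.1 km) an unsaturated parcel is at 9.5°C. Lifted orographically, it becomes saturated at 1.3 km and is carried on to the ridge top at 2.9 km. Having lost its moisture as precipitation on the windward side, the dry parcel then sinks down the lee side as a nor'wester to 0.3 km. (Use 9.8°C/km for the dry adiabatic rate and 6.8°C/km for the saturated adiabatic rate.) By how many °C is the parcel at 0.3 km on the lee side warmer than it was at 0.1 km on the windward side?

+2.84°C

100 → 1300 m (dry, 9.8°C/km): ΔT = -9.8 × 1.2 = -11.76°C → T = -2.26°C
1300 → 2900 m (saturated, 6.8°C/km): ΔT = -6.8 × 1.6 = -10.88°C → T = -13.14°C
2900 → 300 m (dry descent, 9.8°C/km): ΔT = +9.8 × 2.6 = +25.48°C → T = 12.34°C
Net change vs windward start: 12.34 − 9.5 = +2.84°C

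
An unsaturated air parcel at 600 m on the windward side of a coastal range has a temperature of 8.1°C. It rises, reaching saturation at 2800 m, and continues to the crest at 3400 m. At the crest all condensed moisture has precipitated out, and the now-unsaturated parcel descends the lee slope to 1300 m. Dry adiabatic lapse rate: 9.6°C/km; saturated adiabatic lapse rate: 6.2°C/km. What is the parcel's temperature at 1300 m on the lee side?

3.42°C

600 → 2800 m (dry, 9.6°C/km): ΔT = -9.6 × 2.2 = -21.12°C → T = -13.02°C
2800 → 3400 m (saturated, 6.2°C/km): ΔT = -6.2 × 0.6 = -3.72°C → T = -16.74°C
3400 → 1300 m (dry descent, 9.6°C/km): ΔT = +9.6 × 2.1 = +20.16°C → T = 3.42°C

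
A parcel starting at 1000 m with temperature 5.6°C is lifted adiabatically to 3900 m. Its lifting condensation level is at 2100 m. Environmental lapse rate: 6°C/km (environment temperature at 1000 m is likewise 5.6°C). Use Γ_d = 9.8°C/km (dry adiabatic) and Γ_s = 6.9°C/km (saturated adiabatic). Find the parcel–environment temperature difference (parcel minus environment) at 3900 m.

-5.8°C (parcel cooler than environment)

Parcel:
  Dry to 2100 m: -9.8 × 1.1 km = -10.78°C, so T = -5.18°C.
  Saturated to 3900 m: -6.9 × 1.8 km = -12.42°C, so T = -17.6°C.
Environment:
  Environment to 3900 m: -6 × 2.9 km = -17.4°C, so T = -11.8°C.
T_parcel − T_env = -17.6 − (-11.8) = -5.8°C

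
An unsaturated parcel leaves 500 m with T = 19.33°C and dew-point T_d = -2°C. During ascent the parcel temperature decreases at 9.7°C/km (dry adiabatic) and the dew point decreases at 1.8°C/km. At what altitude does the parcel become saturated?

3200 m

T and T_d converge at 9.7 − 1.8 = 7.9°C per km
Height above start = (19.33 − (-2)) / 7.9 = 2.7 km
LCL altitude = 500 m + 2700 m = 3200 m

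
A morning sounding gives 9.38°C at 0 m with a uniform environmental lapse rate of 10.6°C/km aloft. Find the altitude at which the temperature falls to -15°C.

Height above start = (9.38 − (-15)) / 10.6 = 2.3 km
Altitude = 0 m + 2300 m = 2300 m

2300 m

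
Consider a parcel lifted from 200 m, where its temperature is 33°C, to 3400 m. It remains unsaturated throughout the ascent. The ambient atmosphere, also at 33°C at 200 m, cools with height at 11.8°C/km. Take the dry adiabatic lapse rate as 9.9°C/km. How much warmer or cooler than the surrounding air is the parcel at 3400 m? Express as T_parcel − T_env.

+6.08°C (parcel warmer than environment)

Parcel:
  From 200 m to 3400 m (dry): cools by 9.9 × 3.2 = 31.68°C, giving 1.32°C.
Environment:
  From 200 m to 3400 m (environment): cools by 11.8 × 3.2 = 37.76°C, giving -4.76°C.
T_parcel − T_env = 1.32 − (-4.76) = +6.08°C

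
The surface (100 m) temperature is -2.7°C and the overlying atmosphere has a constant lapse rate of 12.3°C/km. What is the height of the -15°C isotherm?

1100 m

Height above start = (-2.7 − (-15)) / 12.3 = 1 km
Altitude = 100 m + 1000 m = 1100 m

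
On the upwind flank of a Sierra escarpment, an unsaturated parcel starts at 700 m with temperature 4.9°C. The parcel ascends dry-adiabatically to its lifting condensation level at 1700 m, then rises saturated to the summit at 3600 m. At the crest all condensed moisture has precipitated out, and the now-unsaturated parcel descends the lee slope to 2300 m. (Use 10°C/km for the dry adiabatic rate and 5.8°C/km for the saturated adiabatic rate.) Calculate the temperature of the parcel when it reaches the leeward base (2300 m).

-3.12°C

700–1700 m, dry: Δz = 1 km ⇒ ΔT = -10°C; T = -5.1°C
1700–3600 m, saturated: Δz = 1.9 km ⇒ ΔT = -11.02°C; T = -16.12°C
3600–2300 m, dry descent: Δz = 1.3 km ⇒ ΔT = +13°C; T = -3.12°C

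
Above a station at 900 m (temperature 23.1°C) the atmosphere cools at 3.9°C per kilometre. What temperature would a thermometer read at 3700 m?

From 900 m to 3700 m (environmental): cools by 3.9 × 2.8 = 10.92°C, giving 12.18°C.

12.18°C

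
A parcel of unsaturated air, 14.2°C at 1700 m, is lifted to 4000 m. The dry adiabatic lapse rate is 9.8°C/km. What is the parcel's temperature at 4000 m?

1700 → 4000 m (dry adiabatic, 9.8°C/km): ΔT = -9.8 × 2.3 = -22.54°C → T = -8.34°C

-8.34°C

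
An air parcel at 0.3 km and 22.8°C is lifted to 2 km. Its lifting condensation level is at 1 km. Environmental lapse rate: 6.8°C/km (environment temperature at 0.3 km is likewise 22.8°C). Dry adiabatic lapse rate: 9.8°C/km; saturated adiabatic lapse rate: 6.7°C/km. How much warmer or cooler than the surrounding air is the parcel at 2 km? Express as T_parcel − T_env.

Parcel:
  From 300 m to 1000 m (dry): cools by 9.8 × 0.7 = 6.86°C, giving 15.94°C.
  From 1000 m to 2000 m (saturated): cools by 6.7 × 1 = 6.7°C, giving 9.24°C.
Environment:
  From 300 m to 2000 m (environment): cools by 6.8 × 1.7 = 11.56°C, giving 11.24°C.
T_parcel − T_env = 9.24 − 11.24 = -2°C

-2°C (parcel cooler than environment)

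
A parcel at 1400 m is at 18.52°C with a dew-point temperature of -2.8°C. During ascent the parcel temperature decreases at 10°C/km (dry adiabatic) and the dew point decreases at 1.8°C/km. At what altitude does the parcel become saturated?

4000 m

T and T_d converge at 10 − 1.8 = 8.2°C per km
Height above start = (18.52 − (-2.8)) / 8.2 = 2.6 km
LCL altitude = 1400 m + 2600 m = 4000 m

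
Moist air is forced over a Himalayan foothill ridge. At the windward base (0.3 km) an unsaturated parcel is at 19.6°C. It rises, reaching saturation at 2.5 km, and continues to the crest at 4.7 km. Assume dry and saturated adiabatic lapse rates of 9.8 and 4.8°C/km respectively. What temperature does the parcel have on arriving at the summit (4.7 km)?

-12.52°C

300–2500 m, dry: Δz = 2.2 km ⇒ ΔT = -21.56°C; T = -1.96°C
2500–4700 m, saturated: Δz = 2.2 km ⇒ ΔT = -10.56°C; T = -12.52°C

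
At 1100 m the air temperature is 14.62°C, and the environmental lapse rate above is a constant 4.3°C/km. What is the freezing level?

4500 m

Height above start = (14.62 − 0) / 4.3 = 3.4 km
Altitude = 1100 m + 3400 m = 4500 m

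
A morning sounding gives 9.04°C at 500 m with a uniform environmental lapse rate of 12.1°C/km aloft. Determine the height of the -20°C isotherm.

2900 m

Height above start = (9.04 − (-20)) / 12.1 = 2.4 km
Altitude = 500 m + 2400 m = 2900 m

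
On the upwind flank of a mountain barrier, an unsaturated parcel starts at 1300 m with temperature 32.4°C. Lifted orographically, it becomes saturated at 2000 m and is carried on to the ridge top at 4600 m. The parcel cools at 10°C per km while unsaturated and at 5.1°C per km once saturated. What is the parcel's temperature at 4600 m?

1300 → 2000 m (dry, 10°C/km): ΔT = -10 × 0.7 = -7°C → T = 25.4°C
2000 → 4600 m (saturated, 5.1°C/km): ΔT = -5.1 × 2.6 = -13.26°C → T = 12.14°C

12.14°C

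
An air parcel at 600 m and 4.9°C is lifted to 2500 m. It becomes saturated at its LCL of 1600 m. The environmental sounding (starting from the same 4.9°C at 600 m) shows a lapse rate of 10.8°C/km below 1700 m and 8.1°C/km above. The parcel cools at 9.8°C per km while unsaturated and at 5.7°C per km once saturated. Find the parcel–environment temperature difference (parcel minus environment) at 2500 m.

Parcel:
  600–1600 m, dry: Δz = 1 km ⇒ ΔT = -9.8°C; T = -4.9°C
  1600–2500 m, saturated: Δz = 0.9 km ⇒ ΔT = -5.13°C; T = -10.03°C
Environment:
  600–1700 m, environment, lower layer: Δz = 1.1 km ⇒ ΔT = -11.88°C; T = -6.98°C
  1700–2500 m, environment, upper layer: Δz = 0.8 km ⇒ ΔT = -6.48°C; T = -13.46°C
T_parcel − T_env = -10.03 − (-13.46) = +3.43°C

+3.43°C (parcel warmer than environment)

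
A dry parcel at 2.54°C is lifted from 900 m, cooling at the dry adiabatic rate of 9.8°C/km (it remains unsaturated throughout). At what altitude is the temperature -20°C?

3200 m

Height above start = (2.54 − (-20)) / 9.8 = 2.3 km
Altitude = 900 m + 2300 m = 3200 m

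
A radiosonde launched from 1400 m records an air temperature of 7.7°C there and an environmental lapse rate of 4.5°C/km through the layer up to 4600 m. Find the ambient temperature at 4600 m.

From 1400 m to 4600 m (environmental): cools by 4.5 × 3.2 = 14.4°C, giving -6.7°C.

-6.7°C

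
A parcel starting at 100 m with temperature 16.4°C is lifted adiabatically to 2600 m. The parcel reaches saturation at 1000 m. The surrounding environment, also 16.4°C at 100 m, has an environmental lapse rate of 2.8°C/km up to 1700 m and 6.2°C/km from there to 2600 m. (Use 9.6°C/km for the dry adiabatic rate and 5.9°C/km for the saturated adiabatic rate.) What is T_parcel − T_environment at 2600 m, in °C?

Parcel:
  100 → 1000 m (dry, 9.6°C/km): ΔT = -9.6 × 0.9 = -8.64°C → T = 7.76°C
  1000 → 2600 m (saturated, 5.9°C/km): ΔT = -5.9 × 1.6 = -9.44°C → T = -1.68°C
Environment:
  100 → 1700 m (environment, lower layer, 2.8°C/km): ΔT = -2.8 × 1.6 = -4.48°C → T = 11.92°C
  1700 → 2600 m (environment, upper layer, 6.2°C/km): ΔT = -6.2 × 0.9 = -5.58°C → T = 6.34°C
T_parcel − T_env = -1.68 − 6.34 = -8.02°C

-8.02°C (parcel cooler than environment)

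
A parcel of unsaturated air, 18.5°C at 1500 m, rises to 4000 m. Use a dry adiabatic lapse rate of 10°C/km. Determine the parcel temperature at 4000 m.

1500 → 4000 m (dry adiabatic, 10°C/km): ΔT = -10 × 2.5 = -25°C → T = -6.5°C

-6.5°C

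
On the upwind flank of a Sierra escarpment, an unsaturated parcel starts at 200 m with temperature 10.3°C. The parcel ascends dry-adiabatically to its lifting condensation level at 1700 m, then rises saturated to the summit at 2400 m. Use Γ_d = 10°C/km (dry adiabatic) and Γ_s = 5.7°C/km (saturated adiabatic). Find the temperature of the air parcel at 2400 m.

-8.69°C

200–1700 m, dry: Δz = 1.5 km ⇒ ΔT = -15°C; T = -4.7°C
1700–2400 m, saturated: Δz = 0.7 km ⇒ ΔT = -3.99°C; T = -8.69°C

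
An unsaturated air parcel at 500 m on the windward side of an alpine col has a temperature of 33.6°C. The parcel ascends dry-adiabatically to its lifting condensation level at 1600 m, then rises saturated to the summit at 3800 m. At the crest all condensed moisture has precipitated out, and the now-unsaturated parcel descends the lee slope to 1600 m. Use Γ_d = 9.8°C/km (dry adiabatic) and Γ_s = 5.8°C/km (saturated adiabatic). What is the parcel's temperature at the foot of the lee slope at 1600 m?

Dry to 1600 m: -9.8 × 1.1 km = -10.78°C, so T = 22.82°C.
Saturated to 3800 m: -5.8 × 2.2 km = -12.76°C, so T = 10.06°C.
Dry descent to 1600 m: +9.8 × 2.2 km = +21.56°C, so T = 31.62°C.

31.62°C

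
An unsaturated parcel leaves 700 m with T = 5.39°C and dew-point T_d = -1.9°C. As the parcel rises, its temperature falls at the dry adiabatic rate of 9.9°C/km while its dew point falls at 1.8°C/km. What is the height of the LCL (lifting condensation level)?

T and T_d converge at 9.9 − 1.8 = 8.1°C per km
Height above start = (5.39 − (-1.9)) / 8.1 = 0.9 km
LCL altitude = 700 m + 900 m = 1600 m

1600 m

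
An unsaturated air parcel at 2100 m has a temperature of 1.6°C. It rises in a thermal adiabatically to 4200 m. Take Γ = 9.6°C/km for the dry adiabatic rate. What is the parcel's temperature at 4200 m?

2100 → 4200 m (dry adiabatic, 9.6°C/km): ΔT = -9.6 × 2.1 = -20.16°C → T = -18.56°C

-18.56°C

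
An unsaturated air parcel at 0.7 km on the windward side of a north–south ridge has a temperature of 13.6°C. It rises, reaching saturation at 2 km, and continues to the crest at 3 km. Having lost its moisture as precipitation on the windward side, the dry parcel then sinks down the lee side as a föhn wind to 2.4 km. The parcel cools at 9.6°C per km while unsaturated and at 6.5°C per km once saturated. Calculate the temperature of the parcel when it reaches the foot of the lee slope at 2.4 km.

From 700 m to 2000 m (dry): cools by 9.6 × 1.3 = 12.48°C, giving 1.12°C.
From 2000 m to 3000 m (saturated): cools by 6.5 × 1 = 6.5°C, giving -5.38°C.
From 3000 m to 2400 m (dry descent): warms by 9.6 × 0.6 = 5.76°C, giving 0.38°C.

0.38°C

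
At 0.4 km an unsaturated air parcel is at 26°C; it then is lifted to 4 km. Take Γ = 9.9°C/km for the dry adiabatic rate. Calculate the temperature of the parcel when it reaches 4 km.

-9.64°C

From 400 m to 4000 m (dry adiabatic): cools by 9.9 × 3.6 = 35.64°C, giving -9.64°C.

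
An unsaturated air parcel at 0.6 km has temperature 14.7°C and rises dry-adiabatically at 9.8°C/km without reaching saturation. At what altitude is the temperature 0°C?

Height above start = (14.7 − 0) / 9.8 = 1.5 km
Altitude = 600 m + 1500 m = 2100 m

2.1 km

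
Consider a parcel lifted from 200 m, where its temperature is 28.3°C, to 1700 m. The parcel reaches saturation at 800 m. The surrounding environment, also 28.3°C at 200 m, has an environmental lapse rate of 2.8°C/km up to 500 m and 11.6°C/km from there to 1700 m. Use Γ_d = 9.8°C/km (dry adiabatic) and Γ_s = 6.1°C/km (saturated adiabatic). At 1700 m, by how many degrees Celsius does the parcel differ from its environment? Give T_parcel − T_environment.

+3.39°C (parcel warmer than environment)

Parcel:
  From 200 m to 800 m (dry): cools by 9.8 × 0.6 = 5.88°C, giving 22.42°C.
  From 800 m to 1700 m (saturated): cools by 6.1 × 0.9 = 5.49°C, giving 16.93°C.
Environment:
  From 200 m to 500 m (environment, lower layer): cools by 2.8 × 0.3 = 0.84°C, giving 27.46°C.
  From 500 m to 1700 m (environment, upper layer): cools by 11.6 × 1.2 = 13.92°C, giving 13.54°C.
T_parcel − T_env = 16.93 − 13.54 = +3.39°C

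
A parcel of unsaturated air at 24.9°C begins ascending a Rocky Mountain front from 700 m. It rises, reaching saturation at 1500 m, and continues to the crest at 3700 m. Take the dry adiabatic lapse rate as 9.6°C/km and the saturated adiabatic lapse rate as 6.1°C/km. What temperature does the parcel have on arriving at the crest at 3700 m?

3.8°C

700 → 1500 m (dry, 9.6°C/km): ΔT = -9.6 × 0.8 = -7.68°C → T = 17.22°C
1500 → 3700 m (saturated, 6.1°C/km): ΔT = -6.1 × 2.2 = -13.42°C → T = 3.8°C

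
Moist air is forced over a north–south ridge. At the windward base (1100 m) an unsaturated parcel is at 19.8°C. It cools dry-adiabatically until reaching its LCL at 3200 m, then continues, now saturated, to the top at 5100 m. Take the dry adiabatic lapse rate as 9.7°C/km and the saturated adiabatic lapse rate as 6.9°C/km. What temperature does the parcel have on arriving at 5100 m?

From 1100 m to 3200 m (dry): cools by 9.7 × 2.1 = 20.37°C, giving -0.57°C.
From 3200 m to 5100 m (saturated): cools by 6.9 × 1.9 = 13.11°C, giving -13.68°C.

-13.68°C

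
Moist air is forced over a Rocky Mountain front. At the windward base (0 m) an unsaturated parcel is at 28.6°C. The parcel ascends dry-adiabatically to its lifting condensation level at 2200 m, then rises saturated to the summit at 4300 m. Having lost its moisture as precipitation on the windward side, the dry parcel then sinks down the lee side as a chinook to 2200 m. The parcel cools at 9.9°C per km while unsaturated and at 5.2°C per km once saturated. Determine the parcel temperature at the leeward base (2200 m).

From 0 m to 2200 m (dry): cools by 9.9 × 2.2 = 21.78°C, giving 6.82°C.
From 2200 m to 4300 m (saturated): cools by 5.2 × 2.1 = 10.92°C, giving -4.1°C.
From 4300 m to 2200 m (dry descent): warms by 9.9 × 2.1 = 20.79°C, giving 16.69°C.

16.69°C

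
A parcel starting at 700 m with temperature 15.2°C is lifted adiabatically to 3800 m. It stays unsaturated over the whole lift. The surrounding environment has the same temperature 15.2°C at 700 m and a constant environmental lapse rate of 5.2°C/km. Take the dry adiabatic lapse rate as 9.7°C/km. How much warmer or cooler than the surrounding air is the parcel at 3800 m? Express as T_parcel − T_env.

Parcel:
  700–3800 m, dry: Δz = 3.1 km ⇒ ΔT = -30.07°C; T = -14.87°C
Environment:
  700–3800 m, environment: Δz = 3.1 km ⇒ ΔT = -16.12°C; T = -0.92°C
T_parcel − T_env = -14.87 − (-0.92) = -13.95°C

-13.95°C (parcel cooler than environment)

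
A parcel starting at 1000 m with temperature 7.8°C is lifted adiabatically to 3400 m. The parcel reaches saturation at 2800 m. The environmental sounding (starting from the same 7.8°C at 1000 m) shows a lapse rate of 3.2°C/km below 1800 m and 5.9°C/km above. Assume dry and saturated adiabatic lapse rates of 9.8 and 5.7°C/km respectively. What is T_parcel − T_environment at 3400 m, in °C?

Parcel:
  1000–2800 m, dry: Δz = 1.8 km ⇒ ΔT = -17.64°C; T = -9.84°C
  2800–3400 m, saturated: Δz = 0.6 km ⇒ ΔT = -3.42°C; T = -13.26°C
Environment:
  1000–1800 m, environment, lower layer: Δz = 0.8 km ⇒ ΔT = -2.56°C; T = 5.24°C
  1800–3400 m, environment, upper layer: Δz = 1.6 km ⇒ ΔT = -9.44°C; T = -4.2°C
T_parcel − T_env = -13.26 − (-4.2) = -9.06°C

-9.06°C (parcel cooler than environment)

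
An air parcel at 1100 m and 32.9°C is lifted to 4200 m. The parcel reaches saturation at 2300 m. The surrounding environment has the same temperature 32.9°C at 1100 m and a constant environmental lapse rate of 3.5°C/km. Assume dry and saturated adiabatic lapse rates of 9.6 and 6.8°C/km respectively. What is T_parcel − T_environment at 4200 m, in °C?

Parcel:
  Dry to 2300 m: -9.6 × 1.2 km = -11.52°C, so T = 21.38°C.
  Saturated to 4200 m: -6.8 × 1.9 km = -12.92°C, so T = 8.46°C.
Environment:
  Environment to 4200 m: -3.5 × 3.1 km = -10.85°C, so T = 22.05°C.
T_parcel − T_env = 8.46 − 22.05 = -13.59°C

-13.59°C (parcel cooler than environment)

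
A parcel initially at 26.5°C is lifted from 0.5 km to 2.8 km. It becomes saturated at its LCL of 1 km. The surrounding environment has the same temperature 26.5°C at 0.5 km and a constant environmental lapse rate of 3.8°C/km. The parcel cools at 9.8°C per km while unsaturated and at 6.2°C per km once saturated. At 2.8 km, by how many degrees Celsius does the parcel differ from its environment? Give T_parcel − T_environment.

-7.32°C (parcel cooler than environment)

Parcel:
  From 500 m to 1000 m (dry): cools by 9.8 × 0.5 = 4.9°C, giving 21.6°C.
  From 1000 m to 2800 m (saturated): cools by 6.2 × 1.8 = 11.16°C, giving 10.44°C.
Environment:
  From 500 m to 2800 m (environment): cools by 3.8 × 2.3 = 8.74°C, giving 17.76°C.
T_parcel − T_env = 10.44 − 17.76 = -7.32°C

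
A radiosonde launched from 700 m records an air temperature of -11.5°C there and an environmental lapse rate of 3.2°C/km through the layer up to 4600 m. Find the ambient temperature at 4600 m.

-23.98°C

700 → 4600 m (environmental, 3.2°C/km): ΔT = -3.2 × 3.9 = -12.48°C → T = -23.98°C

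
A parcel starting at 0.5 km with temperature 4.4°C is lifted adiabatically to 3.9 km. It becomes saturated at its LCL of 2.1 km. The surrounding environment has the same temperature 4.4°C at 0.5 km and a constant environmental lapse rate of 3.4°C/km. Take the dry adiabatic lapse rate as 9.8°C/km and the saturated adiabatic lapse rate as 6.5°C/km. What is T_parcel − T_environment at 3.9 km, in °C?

-15.82°C (parcel cooler than environment)

Parcel:
  From 500 m to 2100 m (dry): cools by 9.8 × 1.6 = 15.68°C, giving -11.28°C.
  From 2100 m to 3900 m (saturated): cools by 6.5 × 1.8 = 11.7°C, giving -22.98°C.
Environment:
  From 500 m to 3900 m (environment): cools by 3.4 × 3.4 = 11.56°C, giving -7.16°C.
T_parcel − T_env = -22.98 − (-7.16) = -15.82°C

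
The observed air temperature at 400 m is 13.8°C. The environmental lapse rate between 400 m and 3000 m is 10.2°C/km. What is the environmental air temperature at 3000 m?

400 → 3000 m (environmental, 10.2°C/km): ΔT = -10.2 × 2.6 = -26.52°C → T = -12.72°C

-12.72°C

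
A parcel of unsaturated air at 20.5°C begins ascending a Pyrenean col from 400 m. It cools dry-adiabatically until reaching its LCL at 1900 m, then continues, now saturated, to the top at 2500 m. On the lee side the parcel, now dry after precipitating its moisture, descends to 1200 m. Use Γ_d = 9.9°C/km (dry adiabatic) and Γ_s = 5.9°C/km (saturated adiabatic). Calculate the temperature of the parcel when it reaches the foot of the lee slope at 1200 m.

14.98°C

From 400 m to 1900 m (dry): cools by 9.9 × 1.5 = 14.85°C, giving 5.65°C.
From 1900 m to 2500 m (saturated): cools by 5.9 × 0.6 = 3.54°C, giving 2.11°C.
From 2500 m to 1200 m (dry descent): warms by 9.9 × 1.3 = 12.87°C, giving 14.98°C.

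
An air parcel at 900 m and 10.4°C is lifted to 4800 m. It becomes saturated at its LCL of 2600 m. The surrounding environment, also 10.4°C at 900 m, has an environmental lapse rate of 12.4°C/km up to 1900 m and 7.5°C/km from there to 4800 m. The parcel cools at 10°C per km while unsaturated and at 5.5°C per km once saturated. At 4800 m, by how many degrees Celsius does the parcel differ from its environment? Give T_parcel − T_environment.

Parcel:
  900–2600 m, dry: Δz = 1.7 km ⇒ ΔT = -17°C; T = -6.6°C
  2600–4800 m, saturated: Δz = 2.2 km ⇒ ΔT = -12.1°C; T = -18.7°C
Environment:
  900–1900 m, environment, lower layer: Δz = 1 km ⇒ ΔT = -12.4°C; T = -2°C
  1900–4800 m, environment, upper layer: Δz = 2.9 km ⇒ ΔT = -21.75°C; T = -23.75°C
T_parcel − T_env = -18.7 − (-23.75) = +5.05°C

+5.05°C (parcel warmer than environment)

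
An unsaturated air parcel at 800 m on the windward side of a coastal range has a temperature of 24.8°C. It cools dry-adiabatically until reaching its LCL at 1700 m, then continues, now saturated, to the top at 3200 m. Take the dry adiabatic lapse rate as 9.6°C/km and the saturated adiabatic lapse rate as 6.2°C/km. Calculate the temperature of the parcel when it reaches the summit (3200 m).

6.86°C

From 800 m to 1700 m (dry): cools by 9.6 × 0.9 = 8.64°C, giving 16.16°C.
From 1700 m to 3200 m (saturated): cools by 6.2 × 1.5 = 9.3°C, giving 6.86°C.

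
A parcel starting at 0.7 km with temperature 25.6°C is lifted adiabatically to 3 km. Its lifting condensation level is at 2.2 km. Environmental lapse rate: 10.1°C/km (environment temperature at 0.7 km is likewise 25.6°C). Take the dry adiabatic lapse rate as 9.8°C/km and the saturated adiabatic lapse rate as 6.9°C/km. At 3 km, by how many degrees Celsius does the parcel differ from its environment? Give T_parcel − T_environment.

Parcel:
  From 700 m to 2200 m (dry): cools by 9.8 × 1.5 = 14.7°C, giving 10.9°C.
  From 2200 m to 3000 m (saturated): cools by 6.9 × 0.8 = 5.52°C, giving 5.38°C.
Environment:
  From 700 m to 3000 m (environment): cools by 10.1 × 2.3 = 23.23°C, giving 2.37°C.
T_parcel − T_env = 5.38 − 2.37 = +3.01°C

+3.01°C (parcel warmer than environment)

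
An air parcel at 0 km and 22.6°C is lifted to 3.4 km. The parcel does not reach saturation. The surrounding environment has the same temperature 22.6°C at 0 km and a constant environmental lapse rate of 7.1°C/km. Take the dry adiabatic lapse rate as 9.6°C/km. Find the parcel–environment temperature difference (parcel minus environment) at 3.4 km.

-8.5°C (parcel cooler than environment)

Parcel:
  Dry to 3400 m: -9.6 × 3.4 km = -32.64°C, so T = -10.04°C.
Environment:
  Environment to 3400 m: -7.1 × 3.4 km = -24.14°C, so T = -1.54°C.
T_parcel − T_env = -10.04 − (-1.54) = -8.5°C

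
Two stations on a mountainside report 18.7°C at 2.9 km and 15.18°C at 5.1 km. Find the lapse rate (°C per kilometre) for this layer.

1.6°C/km

Γ = −ΔT/Δz = (18.7 − 15.18) / (5100 − 2900) m
  = 3.52°C / 2.2 km = 1.6°C/km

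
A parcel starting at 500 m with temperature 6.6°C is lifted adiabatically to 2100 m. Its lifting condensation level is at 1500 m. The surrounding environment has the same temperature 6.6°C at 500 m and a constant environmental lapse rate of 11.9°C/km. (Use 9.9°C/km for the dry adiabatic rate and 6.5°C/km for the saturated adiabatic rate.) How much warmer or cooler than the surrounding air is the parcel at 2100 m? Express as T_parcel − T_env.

Parcel:
  From 500 m to 1500 m (dry): cools by 9.9 × 1 = 9.9°C, giving -3.3°C.
  From 1500 m to 2100 m (saturated): cools by 6.5 × 0.6 = 3.9°C, giving -7.2°C.
Environment:
  From 500 m to 2100 m (environment): cools by 11.9 × 1.6 = 19.04°C, giving -12.44°C.
T_parcel − T_env = -7.2 − (-12.44) = +5.24°C

+5.24°C (parcel warmer than environment)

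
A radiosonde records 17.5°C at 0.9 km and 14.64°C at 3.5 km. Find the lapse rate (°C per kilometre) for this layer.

Γ = −ΔT/Δz = (17.5 − 14.64) / (3500 − 900) m
  = 2.86°C / 2.6 km = 1.1°C/km

1.1°C/km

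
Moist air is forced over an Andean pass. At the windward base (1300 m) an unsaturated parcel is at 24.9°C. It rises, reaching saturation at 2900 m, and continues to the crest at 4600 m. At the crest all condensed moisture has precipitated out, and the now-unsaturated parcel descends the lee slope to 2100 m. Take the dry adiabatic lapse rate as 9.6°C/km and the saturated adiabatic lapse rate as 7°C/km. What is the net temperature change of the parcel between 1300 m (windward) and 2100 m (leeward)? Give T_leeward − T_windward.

1300 → 2900 m (dry, 9.6°C/km): ΔT = -9.6 × 1.6 = -15.36°C → T = 9.54°C
2900 → 4600 m (saturated, 7°C/km): ΔT = -7 × 1.7 = -11.9°C → T = -2.36°C
4600 → 2100 m (dry descent, 9.6°C/km): ΔT = +9.6 × 2.5 = +24°C → T = 21.64°C
Net change vs windward start: 21.64 − 24.9 = -3.26°C

-3.26°C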